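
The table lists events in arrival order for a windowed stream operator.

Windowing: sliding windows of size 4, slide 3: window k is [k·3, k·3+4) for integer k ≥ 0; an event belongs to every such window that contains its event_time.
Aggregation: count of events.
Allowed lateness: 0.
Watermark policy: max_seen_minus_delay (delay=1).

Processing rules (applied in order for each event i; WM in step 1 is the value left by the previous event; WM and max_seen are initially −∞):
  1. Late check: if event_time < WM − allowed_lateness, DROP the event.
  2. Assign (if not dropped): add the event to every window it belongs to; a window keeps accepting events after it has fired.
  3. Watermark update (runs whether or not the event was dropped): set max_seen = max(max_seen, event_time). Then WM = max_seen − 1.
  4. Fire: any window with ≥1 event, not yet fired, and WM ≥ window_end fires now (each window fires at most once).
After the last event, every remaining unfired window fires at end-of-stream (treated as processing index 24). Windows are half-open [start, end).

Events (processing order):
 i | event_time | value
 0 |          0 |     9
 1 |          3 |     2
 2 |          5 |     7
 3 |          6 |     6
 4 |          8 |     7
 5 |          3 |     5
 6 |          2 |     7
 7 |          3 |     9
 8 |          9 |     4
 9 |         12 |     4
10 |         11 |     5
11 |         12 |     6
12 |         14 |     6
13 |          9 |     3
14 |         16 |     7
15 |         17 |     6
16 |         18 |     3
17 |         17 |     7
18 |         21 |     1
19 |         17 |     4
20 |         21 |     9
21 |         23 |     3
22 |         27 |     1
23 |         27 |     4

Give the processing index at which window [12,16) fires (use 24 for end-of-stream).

i=0 t=0 v=9: → [0,4); WM=-1
i=1 t=3 v=2: → [3,7),[0,4); WM=2
i=2 t=5 v=7: → [3,7); WM=4; [0,4) fires=2
i=3 t=6 v=6: → [6,10),[3,7); WM=5
i=4 t=8 v=7: → [6,10); WM=7; [3,7) fires=3
i=5 t=3 v=5: DROP (t<7-0); WM=7
i=6 t=2 v=7: DROP (t<7-0); WM=7
i=7 t=3 v=9: DROP (t<7-0); WM=7
i=8 t=9 v=4: → [9,13),[6,10); WM=8
i=9 t=12 v=4: → [12,16),[9,13); WM=11; [6,10) fires=3
i=10 t=11 v=5: → [9,13); WM=11
i=11 t=12 v=6: → [12,16),[9,13); WM=11
i=12 t=14 v=6: → [12,16); WM=13; [9,13) fires=4
i=13 t=9 v=3: DROP (t<13-0); WM=13
i=14 t=16 v=7: → [15,19); WM=15
i=15 t=17 v=6: → [15,19); WM=16; [12,16) fires=3
i=16 t=18 v=3: → [18,22),[15,19); WM=17
i=17 t=17 v=7: → [15,19); WM=17
i=18 t=21 v=1: → [21,25),[18,22); WM=20; [15,19) fires=4
i=19 t=17 v=4: DROP (t<20-0); WM=20
i=20 t=21 v=9: → [21,25),[18,22); WM=20
i=21 t=23 v=3: → [21,25); WM=22; [18,22) fires=3
i=22 t=27 v=1: → [27,31),[24,28); WM=26; [21,25) fires=3
i=23 t=27 v=4: → [27,31),[24,28); WM=26

15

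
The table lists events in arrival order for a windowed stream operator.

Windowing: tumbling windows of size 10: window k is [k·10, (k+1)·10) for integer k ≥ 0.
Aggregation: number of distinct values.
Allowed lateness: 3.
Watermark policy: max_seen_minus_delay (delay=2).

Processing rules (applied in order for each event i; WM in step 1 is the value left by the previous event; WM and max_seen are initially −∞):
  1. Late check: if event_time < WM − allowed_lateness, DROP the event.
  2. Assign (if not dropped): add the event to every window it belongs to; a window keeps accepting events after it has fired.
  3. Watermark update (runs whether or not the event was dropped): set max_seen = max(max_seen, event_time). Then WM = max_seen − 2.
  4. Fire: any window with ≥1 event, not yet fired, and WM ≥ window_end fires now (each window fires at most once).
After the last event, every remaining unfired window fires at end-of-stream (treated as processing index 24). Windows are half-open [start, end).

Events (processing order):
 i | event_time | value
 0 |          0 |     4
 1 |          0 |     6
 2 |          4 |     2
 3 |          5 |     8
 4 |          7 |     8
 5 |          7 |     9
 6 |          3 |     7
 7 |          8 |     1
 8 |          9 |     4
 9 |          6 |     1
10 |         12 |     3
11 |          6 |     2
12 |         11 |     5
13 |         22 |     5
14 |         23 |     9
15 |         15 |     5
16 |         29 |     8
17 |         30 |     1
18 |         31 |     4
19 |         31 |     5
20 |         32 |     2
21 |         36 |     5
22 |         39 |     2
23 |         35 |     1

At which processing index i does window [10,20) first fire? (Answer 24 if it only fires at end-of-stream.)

i=0 t=0 v=4: → [0,10); WM=-2
i=1 t=0 v=6: → [0,10); WM=-2
i=2 t=4 v=2: → [0,10); WM=2
i=3 t=5 v=8: → [0,10); WM=3
i=4 t=7 v=8: → [0,10); WM=5
i=5 t=7 v=9: → [0,10); WM=5
i=6 t=3 v=7: → [0,10); WM=5
i=7 t=8 v=1: → [0,10); WM=6
i=8 t=9 v=4: → [0,10); WM=7
i=9 t=6 v=1: → [0,10); WM=7
i=10 t=12 v=3: → [10,20); WM=10; [0,10) fires=7
i=11 t=6 v=2: DROP (t<10-3); WM=10
i=12 t=11 v=5: → [10,20); WM=10
i=13 t=22 v=5: → [20,30); WM=20; [10,20) fires=2
i=14 t=23 v=9: → [20,30); WM=21
i=15 t=15 v=5: DROP (t<21-3); WM=21
i=16 t=29 v=8: → [20,30); WM=27
i=17 t=30 v=1: → [30,40); WM=28
i=18 t=31 v=4: → [30,40); WM=29
i=19 t=31 v=5: → [30,40); WM=29
i=20 t=32 v=2: → [30,40); WM=30; [20,30) fires=3
i=21 t=36 v=5: → [30,40); WM=34
i=22 t=39 v=2: → [30,40); WM=37
i=23 t=35 v=1: → [30,40); WM=37

13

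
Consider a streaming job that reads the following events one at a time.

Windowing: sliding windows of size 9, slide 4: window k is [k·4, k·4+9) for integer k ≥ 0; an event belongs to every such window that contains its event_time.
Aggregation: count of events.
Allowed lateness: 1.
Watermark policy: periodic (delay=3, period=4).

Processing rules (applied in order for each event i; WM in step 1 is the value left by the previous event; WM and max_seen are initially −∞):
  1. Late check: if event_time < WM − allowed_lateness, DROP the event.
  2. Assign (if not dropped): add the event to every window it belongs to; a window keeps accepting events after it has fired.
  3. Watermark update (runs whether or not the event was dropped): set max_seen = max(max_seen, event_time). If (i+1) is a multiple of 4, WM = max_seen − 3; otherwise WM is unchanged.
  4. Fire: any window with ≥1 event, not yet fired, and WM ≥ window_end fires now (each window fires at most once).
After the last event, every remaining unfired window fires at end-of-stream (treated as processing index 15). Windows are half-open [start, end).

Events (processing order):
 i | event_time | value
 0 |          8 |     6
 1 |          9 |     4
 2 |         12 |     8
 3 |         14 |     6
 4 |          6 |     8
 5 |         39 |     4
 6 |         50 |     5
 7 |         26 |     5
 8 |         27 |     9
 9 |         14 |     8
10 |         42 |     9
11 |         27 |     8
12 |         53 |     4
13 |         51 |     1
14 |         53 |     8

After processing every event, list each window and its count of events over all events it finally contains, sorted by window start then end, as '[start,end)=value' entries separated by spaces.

[0,9)=1 [4,13)=3 [8,17)=4 [12,21)=2 [20,29)=1 [24,33)=1 [32,41)=1 [36,45)=1 [44,53)=2 [48,57)=4 [52,61)=2

i=0 t=8 v=6: → [8,17),[4,13),[0,9); WM=−∞
i=1 t=9 v=4: → [8,17),[4,13); WM=−∞
i=2 t=12 v=8: → [12,21),[8,17),[4,13); WM=−∞
i=3 t=14 v=6: → [12,21),[8,17); WM=11; [0,9) fires=1
i=4 t=6 v=8: DROP (t<11-1); WM=11
i=5 t=39 v=4: → [36,45),[32,41); WM=11
i=6 t=50 v=5: → [48,57),[44,53); WM=11
i=7 t=26 v=5: → [24,33),[20,29); WM=47; [4,13) fires=3 [8,17) fires=4 [12,21) fires=2 [20,29) fires=1 [24,33) fires=1 [32,41) fires=1 [36,45) fires=1
i=8 t=27 v=9: DROP (t<47-1); WM=47
i=9 t=14 v=8: DROP (t<47-1); WM=47
i=10 t=42 v=9: DROP (t<47-1); WM=47
i=11 t=27 v=8: DROP (t<47-1); WM=47
i=12 t=53 v=4: → [52,61),[48,57); WM=47
i=13 t=51 v=1: → [48,57),[44,53); WM=47
i=14 t=53 v=8: → [52,61),[48,57); WM=47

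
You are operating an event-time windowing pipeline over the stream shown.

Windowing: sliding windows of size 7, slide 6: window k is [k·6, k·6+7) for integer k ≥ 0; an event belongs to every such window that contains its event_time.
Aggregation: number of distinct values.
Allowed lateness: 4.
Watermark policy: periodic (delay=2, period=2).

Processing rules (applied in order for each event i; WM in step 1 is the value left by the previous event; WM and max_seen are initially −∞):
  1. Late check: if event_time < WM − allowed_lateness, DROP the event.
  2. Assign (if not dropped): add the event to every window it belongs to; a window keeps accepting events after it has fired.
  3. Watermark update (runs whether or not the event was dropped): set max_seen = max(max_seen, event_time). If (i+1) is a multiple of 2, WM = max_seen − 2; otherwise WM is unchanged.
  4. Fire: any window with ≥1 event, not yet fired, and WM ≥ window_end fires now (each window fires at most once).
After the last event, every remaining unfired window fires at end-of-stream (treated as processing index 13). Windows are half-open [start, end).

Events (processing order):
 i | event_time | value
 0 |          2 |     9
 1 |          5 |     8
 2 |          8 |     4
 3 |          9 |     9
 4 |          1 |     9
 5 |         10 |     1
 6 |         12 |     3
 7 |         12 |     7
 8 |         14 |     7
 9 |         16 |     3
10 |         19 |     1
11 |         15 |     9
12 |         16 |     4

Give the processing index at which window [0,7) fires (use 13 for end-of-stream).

3

i=0 t=2 v=9: → [0,7); WM=−∞
i=1 t=5 v=8: → [0,7); WM=3
i=2 t=8 v=4: → [6,13); WM=3
i=3 t=9 v=9: → [6,13); WM=7; [0,7) fires=2
i=4 t=1 v=9: DROP (t<7-4); WM=7
i=5 t=10 v=1: → [6,13); WM=8
i=6 t=12 v=3: → [12,19),[6,13); WM=8
i=7 t=12 v=7: → [12,19),[6,13); WM=10
i=8 t=14 v=7: → [12,19); WM=10
i=9 t=16 v=3: → [12,19); WM=14; [6,13) fires=5
i=10 t=19 v=1: → [18,25); WM=14
i=11 t=15 v=9: → [12,19); WM=17
i=12 t=16 v=4: → [12,19); WM=17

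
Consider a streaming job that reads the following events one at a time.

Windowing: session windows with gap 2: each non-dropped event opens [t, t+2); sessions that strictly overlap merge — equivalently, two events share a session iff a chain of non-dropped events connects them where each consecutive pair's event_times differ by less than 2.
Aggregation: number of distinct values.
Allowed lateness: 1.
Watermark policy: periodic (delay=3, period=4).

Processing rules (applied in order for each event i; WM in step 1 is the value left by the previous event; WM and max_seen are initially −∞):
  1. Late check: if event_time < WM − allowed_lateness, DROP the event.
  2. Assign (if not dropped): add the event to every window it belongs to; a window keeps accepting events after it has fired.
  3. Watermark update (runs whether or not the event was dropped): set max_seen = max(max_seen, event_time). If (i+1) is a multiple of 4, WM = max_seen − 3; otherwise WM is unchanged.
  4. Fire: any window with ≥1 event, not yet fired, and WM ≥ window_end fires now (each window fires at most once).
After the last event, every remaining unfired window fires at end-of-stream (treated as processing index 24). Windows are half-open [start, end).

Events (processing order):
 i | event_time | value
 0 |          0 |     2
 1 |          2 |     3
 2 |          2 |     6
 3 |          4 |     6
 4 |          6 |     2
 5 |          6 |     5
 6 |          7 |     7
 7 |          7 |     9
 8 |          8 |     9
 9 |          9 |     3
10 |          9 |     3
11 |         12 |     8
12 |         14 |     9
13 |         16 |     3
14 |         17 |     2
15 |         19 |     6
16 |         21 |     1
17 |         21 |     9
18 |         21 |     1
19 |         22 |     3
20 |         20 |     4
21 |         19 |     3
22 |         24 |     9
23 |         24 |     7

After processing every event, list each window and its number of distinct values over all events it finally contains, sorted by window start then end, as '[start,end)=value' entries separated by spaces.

[0,2)=1 [2,4)=2 [4,6)=1 [6,11)=5 [12,14)=1 [14,16)=1 [16,19)=2 [19,24)=5 [24,26)=2

i=0 t=0 v=2: → [0,2); WM=−∞
i=1 t=2 v=3: → [2,4); WM=−∞
i=2 t=2 v=6: → [2,4); WM=−∞
i=3 t=4 v=6: → [4,6); WM=1
i=4 t=6 v=2: → [6,8); WM=1
i=5 t=6 v=5: → [6,8); WM=1
i=6 t=7 v=7: → [6,9); WM=1
i=7 t=7 v=9: → [6,9); WM=4
i=8 t=8 v=9: → [6,10); WM=4
i=9 t=9 v=3: → [6,11); WM=4
i=10 t=9 v=3: → [6,11); WM=4
i=11 t=12 v=8: → [12,14); WM=9
i=12 t=14 v=9: → [14,16); WM=9
i=13 t=16 v=3: → [16,18); WM=9
i=14 t=17 v=2: → [16,19); WM=9
i=15 t=19 v=6: → [19,21); WM=16
i=16 t=21 v=1: → [21,23); WM=16
i=17 t=21 v=9: → [21,23); WM=16
i=18 t=21 v=1: → [21,23); WM=16
i=19 t=22 v=3: → [21,24); WM=19
i=20 t=20 v=4: → [19,24); WM=19
i=21 t=19 v=3: → [19,24); WM=19
i=22 t=24 v=9: → [24,26); WM=19
i=23 t=24 v=7: → [24,26); WM=21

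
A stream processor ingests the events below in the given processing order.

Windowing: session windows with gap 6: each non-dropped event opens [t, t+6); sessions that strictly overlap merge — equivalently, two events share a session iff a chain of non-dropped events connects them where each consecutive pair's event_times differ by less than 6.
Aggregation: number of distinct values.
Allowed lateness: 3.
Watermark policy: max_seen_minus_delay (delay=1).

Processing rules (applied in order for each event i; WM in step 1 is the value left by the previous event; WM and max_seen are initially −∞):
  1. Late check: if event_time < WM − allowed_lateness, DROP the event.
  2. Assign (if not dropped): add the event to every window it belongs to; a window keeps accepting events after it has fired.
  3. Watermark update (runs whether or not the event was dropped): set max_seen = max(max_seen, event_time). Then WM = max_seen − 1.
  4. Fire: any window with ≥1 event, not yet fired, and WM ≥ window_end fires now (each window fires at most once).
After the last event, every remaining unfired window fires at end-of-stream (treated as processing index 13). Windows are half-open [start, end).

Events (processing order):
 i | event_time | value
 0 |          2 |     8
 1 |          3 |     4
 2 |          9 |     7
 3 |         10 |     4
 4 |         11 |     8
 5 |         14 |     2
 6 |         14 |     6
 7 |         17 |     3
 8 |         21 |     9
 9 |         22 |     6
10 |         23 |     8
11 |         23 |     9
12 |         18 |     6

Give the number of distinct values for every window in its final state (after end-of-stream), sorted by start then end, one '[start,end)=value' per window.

i=0 t=2 v=8: → [2,8); WM=1
i=1 t=3 v=4: → [2,9); WM=2
i=2 t=9 v=7: → [9,15); WM=8
i=3 t=10 v=4: → [9,16); WM=9
i=4 t=11 v=8: → [9,17); WM=10
i=5 t=14 v=2: → [9,20); WM=13
i=6 t=14 v=6: → [9,20); WM=13
i=7 t=17 v=3: → [9,23); WM=16
i=8 t=21 v=9: → [9,27); WM=20
i=9 t=22 v=6: → [9,28); WM=21
i=10 t=23 v=8: → [9,29); WM=22
i=11 t=23 v=9: → [9,29); WM=22
i=12 t=18 v=6: DROP (t<22-3); WM=22

[2,9)=2 [9,29)=7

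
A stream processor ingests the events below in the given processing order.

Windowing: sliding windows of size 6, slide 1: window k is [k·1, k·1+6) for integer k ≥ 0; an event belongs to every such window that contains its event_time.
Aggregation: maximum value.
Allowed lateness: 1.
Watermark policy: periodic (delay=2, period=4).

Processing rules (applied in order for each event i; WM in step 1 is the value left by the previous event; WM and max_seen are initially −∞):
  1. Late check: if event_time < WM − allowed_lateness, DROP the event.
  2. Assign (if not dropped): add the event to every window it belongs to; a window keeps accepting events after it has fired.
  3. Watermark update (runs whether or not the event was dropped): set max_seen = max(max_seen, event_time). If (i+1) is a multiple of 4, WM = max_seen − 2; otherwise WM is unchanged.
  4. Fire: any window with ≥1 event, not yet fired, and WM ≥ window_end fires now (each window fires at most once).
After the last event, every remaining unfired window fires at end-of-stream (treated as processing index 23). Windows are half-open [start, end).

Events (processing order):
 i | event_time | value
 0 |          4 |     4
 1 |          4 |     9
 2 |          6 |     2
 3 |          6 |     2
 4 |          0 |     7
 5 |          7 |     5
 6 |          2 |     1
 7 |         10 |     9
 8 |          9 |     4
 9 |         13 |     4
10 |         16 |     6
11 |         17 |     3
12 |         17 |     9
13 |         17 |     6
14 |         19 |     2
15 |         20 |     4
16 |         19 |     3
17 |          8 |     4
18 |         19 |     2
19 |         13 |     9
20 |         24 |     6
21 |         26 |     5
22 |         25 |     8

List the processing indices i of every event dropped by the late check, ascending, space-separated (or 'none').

4 6 17 19

i=0 t=4 v=4: → [4,10),[3,9),[2,8),[1,7),[0,6); WM=−∞
i=1 t=4 v=9: → [4,10),[3,9),[2,8),[1,7),[0,6); WM=−∞
i=2 t=6 v=2: → [6,12),[5,11),[4,10),[3,9),[2,8),[1,7); WM=−∞
i=3 t=6 v=2: → [6,12),[5,11),[4,10),[3,9),[2,8),[1,7); WM=4
i=4 t=0 v=7: DROP (t<4-1); WM=4
i=5 t=7 v=5: → [7,13),[6,12),[5,11),[4,10),[3,9),[2,8); WM=4
i=6 t=2 v=1: DROP (t<4-1); WM=4
i=7 t=10 v=9: → [10,16),[9,15),[8,14),[7,13),[6,12),[5,11); WM=8; [0,6) fires=9 [1,7) fires=9 [2,8) fires=9
i=8 t=9 v=4: → [9,15),[8,14),[7,13),[6,12),[5,11),[4,10); WM=8
i=9 t=13 v=4: → [13,19),[12,18),[11,17),[10,16),[9,15),[8,14); WM=8
i=10 t=16 v=6: → [16,22),[15,21),[14,20),[13,19),[12,18),[11,17); WM=8
i=11 t=17 v=3: → [17,23),[16,22),[15,21),[14,20),[13,19),[12,18); WM=15; [3,9) fires=9 [4,10) fires=9 [5,11) fires=9 [6,12) fires=9 [7,13) fires=9 [8,14) fires=9 [9,15) fires=9
i=12 t=17 v=9: → [17,23),[16,22),[15,21),[14,20),[13,19),[12,18); WM=15
i=13 t=17 v=6: → [17,23),[16,22),[15,21),[14,20),[13,19),[12,18); WM=15
i=14 t=19 v=2: → [19,25),[18,24),[17,23),[16,22),[15,21),[14,20); WM=15
i=15 t=20 v=4: → [20,26),[19,25),[18,24),[17,23),[16,22),[15,21); WM=18; [10,16) fires=9 [11,17) fires=6 [12,18) fires=9
i=16 t=19 v=3: → [19,25),[18,24),[17,23),[16,22),[15,21),[14,20); WM=18
i=17 t=8 v=4: DROP (t<18-1); WM=18
i=18 t=19 v=2: → [19,25),[18,24),[17,23),[16,22),[15,21),[14,20); WM=18
i=19 t=13 v=9: DROP (t<18-1); WM=18
i=20 t=24 v=6: → [24,30),[23,29),[22,28),[21,27),[20,26),[19,25); WM=18
i=21 t=26 v=5: → [26,32),[25,31),[24,30),[23,29),[22,28),[21,27); WM=18
i=22 t=25 v=8: → [25,31),[24,30),[23,29),[22,28),[21,27),[20,26); WM=18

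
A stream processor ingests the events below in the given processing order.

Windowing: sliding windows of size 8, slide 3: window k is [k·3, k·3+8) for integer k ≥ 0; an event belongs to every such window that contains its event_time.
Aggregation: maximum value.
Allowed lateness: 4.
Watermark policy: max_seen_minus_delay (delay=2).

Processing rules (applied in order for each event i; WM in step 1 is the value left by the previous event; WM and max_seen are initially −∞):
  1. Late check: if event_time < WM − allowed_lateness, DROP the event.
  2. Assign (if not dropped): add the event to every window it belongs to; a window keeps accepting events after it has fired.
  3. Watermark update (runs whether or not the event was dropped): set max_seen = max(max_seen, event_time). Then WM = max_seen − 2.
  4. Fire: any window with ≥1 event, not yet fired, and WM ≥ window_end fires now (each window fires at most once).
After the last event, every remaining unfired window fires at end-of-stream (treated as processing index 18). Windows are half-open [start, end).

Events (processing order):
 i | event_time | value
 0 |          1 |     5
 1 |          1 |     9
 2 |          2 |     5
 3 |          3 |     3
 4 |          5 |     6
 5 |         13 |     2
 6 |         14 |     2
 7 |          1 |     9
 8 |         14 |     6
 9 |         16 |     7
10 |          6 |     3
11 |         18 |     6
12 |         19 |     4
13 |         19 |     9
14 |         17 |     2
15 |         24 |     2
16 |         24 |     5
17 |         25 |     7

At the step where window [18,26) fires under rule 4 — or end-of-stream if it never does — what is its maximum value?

9

i=0 t=1 v=5: → [0,8); WM=-1
i=1 t=1 v=9: → [0,8); WM=-1
i=2 t=2 v=5: → [0,8); WM=0
i=3 t=3 v=3: → [3,11),[0,8); WM=1
i=4 t=5 v=6: → [3,11),[0,8); WM=3
i=5 t=13 v=2: → [12,20),[9,17),[6,14); WM=11; [0,8) fires=9 [3,11) fires=6
i=6 t=14 v=2: → [12,20),[9,17); WM=12
i=7 t=1 v=9: DROP (t<12-4); WM=12
i=8 t=14 v=6: → [12,20),[9,17); WM=12
i=9 t=16 v=7: → [15,23),[12,20),[9,17); WM=14; [6,14) fires=2
i=10 t=6 v=3: DROP (t<14-4); WM=14
i=11 t=18 v=6: → [18,26),[15,23),[12,20); WM=16
i=12 t=19 v=4: → [18,26),[15,23),[12,20); WM=17; [9,17) fires=7
i=13 t=19 v=9: → [18,26),[15,23),[12,20); WM=17
i=14 t=17 v=2: → [15,23),[12,20); WM=17
i=15 t=24 v=2: → [24,32),[21,29),[18,26); WM=22; [12,20) fires=9
i=16 t=24 v=5: → [24,32),[21,29),[18,26); WM=22
i=17 t=25 v=7: → [24,32),[21,29),[18,26); WM=23; [15,23) fires=9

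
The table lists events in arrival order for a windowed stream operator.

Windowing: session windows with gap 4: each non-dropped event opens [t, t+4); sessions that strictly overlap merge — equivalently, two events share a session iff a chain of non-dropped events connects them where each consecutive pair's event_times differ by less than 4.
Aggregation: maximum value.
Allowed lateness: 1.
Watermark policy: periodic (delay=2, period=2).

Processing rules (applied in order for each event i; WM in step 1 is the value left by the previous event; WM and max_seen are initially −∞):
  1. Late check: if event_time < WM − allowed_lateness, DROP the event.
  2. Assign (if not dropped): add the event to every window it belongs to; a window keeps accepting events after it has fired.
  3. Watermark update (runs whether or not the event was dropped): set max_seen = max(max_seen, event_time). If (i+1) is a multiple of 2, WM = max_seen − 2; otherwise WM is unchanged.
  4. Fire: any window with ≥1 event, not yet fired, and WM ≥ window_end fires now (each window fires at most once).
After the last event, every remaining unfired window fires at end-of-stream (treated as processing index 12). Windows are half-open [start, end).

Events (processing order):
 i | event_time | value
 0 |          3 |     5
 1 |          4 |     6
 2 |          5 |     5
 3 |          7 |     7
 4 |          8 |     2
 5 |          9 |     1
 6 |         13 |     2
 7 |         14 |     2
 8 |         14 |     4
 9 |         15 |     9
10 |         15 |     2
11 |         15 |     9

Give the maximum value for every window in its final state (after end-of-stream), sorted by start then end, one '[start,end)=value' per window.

i=0 t=3 v=5: → [3,7); WM=−∞
i=1 t=4 v=6: → [3,8); WM=2
i=2 t=5 v=5: → [3,9); WM=2
i=3 t=7 v=7: → [3,11); WM=5
i=4 t=8 v=2: → [3,12); WM=5
i=5 t=9 v=1: → [3,13); WM=7
i=6 t=13 v=2: → [13,17); WM=7
i=7 t=14 v=2: → [13,18); WM=12
i=8 t=14 v=4: → [13,18); WM=12
i=9 t=15 v=9: → [13,19); WM=13
i=10 t=15 v=2: → [13,19); WM=13
i=11 t=15 v=9: → [13,19); WM=13

[3,13)=7 [13,19)=9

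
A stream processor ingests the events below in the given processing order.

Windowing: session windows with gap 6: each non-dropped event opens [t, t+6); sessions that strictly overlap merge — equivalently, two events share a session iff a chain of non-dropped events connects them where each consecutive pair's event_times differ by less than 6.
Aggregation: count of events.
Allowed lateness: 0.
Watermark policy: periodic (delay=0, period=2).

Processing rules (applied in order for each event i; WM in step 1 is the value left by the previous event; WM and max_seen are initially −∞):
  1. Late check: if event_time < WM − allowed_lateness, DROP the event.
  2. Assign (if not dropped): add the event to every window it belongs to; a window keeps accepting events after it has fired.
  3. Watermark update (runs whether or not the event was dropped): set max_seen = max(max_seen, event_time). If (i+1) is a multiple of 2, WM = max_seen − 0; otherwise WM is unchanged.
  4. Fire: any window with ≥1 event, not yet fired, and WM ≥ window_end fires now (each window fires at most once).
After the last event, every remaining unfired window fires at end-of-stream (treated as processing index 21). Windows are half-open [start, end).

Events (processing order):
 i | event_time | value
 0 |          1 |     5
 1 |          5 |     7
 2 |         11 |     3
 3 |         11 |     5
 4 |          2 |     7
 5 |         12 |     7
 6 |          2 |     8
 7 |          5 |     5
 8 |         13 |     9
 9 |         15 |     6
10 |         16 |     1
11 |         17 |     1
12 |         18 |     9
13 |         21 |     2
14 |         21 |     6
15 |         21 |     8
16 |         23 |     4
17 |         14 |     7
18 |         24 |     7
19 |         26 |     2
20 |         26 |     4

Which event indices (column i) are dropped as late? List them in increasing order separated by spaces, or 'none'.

i=0 t=1 v=5: → [1,7); WM=−∞
i=1 t=5 v=7: → [1,11); WM=5
i=2 t=11 v=3: → [11,17); WM=5
i=3 t=11 v=5: → [11,17); WM=11
i=4 t=2 v=7: DROP (t<11-0); WM=11
i=5 t=12 v=7: → [11,18); WM=12
i=6 t=2 v=8: DROP (t<12-0); WM=12
i=7 t=5 v=5: DROP (t<12-0); WM=12
i=8 t=13 v=9: → [11,19); WM=12
i=9 t=15 v=6: → [11,21); WM=15
i=10 t=16 v=1: → [11,22); WM=15
i=11 t=17 v=1: → [11,23); WM=17
i=12 t=18 v=9: → [11,24); WM=17
i=13 t=21 v=2: → [11,27); WM=21
i=14 t=21 v=6: → [11,27); WM=21
i=15 t=21 v=8: → [11,27); WM=21
i=16 t=23 v=4: → [11,29); WM=21
i=17 t=14 v=7: DROP (t<21-0); WM=23
i=18 t=24 v=7: → [11,30); WM=23
i=19 t=26 v=2: → [11,32); WM=26
i=20 t=26 v=4: → [11,32); WM=26

4 6 7 17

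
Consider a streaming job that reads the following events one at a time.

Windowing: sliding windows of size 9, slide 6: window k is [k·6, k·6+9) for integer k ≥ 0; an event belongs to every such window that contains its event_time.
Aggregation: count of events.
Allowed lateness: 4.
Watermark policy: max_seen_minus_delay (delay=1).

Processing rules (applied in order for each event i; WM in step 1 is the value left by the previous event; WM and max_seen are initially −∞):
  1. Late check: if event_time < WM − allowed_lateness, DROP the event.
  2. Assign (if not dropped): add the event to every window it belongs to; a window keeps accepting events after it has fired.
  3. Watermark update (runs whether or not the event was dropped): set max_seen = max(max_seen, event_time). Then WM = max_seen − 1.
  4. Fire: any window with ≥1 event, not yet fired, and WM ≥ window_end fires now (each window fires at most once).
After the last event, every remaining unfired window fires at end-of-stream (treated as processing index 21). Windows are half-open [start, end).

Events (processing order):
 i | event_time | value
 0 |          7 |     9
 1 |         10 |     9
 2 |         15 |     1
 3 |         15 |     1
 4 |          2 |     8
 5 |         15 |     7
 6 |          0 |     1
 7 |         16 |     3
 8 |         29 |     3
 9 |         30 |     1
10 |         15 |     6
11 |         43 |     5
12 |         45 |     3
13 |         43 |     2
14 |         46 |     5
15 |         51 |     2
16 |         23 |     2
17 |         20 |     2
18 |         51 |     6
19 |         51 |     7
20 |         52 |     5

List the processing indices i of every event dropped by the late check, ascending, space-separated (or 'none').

i=0 t=7 v=9: → [6,15),[0,9); WM=6
i=1 t=10 v=9: → [6,15); WM=9; [0,9) fires=1
i=2 t=15 v=1: → [12,21); WM=14
i=3 t=15 v=1: → [12,21); WM=14
i=4 t=2 v=8: DROP (t<14-4); WM=14
i=5 t=15 v=7: → [12,21); WM=14
i=6 t=0 v=1: DROP (t<14-4); WM=14
i=7 t=16 v=3: → [12,21); WM=15; [6,15) fires=2
i=8 t=29 v=3: → [24,33); WM=28; [12,21) fires=4
i=9 t=30 v=1: → [30,39),[24,33); WM=29
i=10 t=15 v=6: DROP (t<29-4); WM=29
i=11 t=43 v=5: → [42,51),[36,45); WM=42; [24,33) fires=2 [30,39) fires=1
i=12 t=45 v=3: → [42,51); WM=44
i=13 t=43 v=2: → [42,51),[36,45); WM=44
i=14 t=46 v=5: → [42,51); WM=45; [36,45) fires=2
i=15 t=51 v=2: → [48,57); WM=50
i=16 t=23 v=2: DROP (t<50-4); WM=50
i=17 t=20 v=2: DROP (t<50-4); WM=50
i=18 t=51 v=6: → [48,57); WM=50
i=19 t=51 v=7: → [48,57); WM=50
i=20 t=52 v=5: → [48,57); WM=51; [42,51) fires=4

4 6 10 16 17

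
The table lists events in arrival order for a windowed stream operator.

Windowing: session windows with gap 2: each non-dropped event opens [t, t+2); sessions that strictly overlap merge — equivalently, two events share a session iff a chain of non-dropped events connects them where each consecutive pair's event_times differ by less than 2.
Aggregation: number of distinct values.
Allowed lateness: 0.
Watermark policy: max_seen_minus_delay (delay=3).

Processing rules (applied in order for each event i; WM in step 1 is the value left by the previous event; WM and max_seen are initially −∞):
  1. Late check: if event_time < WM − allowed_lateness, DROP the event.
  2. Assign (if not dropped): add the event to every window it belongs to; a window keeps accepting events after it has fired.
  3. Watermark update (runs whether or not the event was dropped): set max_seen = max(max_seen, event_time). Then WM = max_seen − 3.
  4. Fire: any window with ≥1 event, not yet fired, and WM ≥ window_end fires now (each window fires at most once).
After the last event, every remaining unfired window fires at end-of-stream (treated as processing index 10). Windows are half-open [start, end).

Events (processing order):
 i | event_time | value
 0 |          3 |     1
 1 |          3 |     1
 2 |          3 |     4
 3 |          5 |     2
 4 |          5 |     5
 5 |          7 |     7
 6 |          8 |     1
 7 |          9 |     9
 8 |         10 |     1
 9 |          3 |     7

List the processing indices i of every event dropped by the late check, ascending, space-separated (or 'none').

i=0 t=3 v=1: → [3,5); WM=0
i=1 t=3 v=1: → [3,5); WM=0
i=2 t=3 v=4: → [3,5); WM=0
i=3 t=5 v=2: → [5,7); WM=2
i=4 t=5 v=5: → [5,7); WM=2
i=5 t=7 v=7: → [7,9); WM=4
i=6 t=8 v=1: → [7,10); WM=5
i=7 t=9 v=9: → [7,11); WM=6
i=8 t=10 v=1: → [7,12); WM=7
i=9 t=3 v=7: DROP (t<7-0); WM=7

9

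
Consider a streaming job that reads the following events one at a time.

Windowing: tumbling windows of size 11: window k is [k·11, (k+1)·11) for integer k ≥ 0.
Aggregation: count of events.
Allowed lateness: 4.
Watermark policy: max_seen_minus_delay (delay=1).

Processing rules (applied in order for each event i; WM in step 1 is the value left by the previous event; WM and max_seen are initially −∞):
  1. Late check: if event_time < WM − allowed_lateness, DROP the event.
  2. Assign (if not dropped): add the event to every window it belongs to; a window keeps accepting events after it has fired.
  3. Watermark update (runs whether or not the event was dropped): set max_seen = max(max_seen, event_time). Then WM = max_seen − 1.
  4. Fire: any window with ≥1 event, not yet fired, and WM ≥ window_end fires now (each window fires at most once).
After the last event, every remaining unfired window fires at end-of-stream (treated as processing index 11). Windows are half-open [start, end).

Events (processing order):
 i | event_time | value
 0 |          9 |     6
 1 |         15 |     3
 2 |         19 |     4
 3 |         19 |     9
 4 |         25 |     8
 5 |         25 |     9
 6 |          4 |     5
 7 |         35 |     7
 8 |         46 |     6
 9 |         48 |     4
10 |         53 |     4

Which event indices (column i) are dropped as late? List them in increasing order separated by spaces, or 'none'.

6

i=0 t=9 v=6: → [0,11); WM=8
i=1 t=15 v=3: → [11,22); WM=14; [0,11) fires=1
i=2 t=19 v=4: → [11,22); WM=18
i=3 t=19 v=9: → [11,22); WM=18
i=4 t=25 v=8: → [22,33); WM=24; [11,22) fires=3
i=5 t=25 v=9: → [22,33); WM=24
i=6 t=4 v=5: DROP (t<24-4); WM=24
i=7 t=35 v=7: → [33,44); WM=34; [22,33) fires=2
i=8 t=46 v=6: → [44,55); WM=45; [33,44) fires=1
i=9 t=48 v=4: → [44,55); WM=47
i=10 t=53 v=4: → [44,55); WM=52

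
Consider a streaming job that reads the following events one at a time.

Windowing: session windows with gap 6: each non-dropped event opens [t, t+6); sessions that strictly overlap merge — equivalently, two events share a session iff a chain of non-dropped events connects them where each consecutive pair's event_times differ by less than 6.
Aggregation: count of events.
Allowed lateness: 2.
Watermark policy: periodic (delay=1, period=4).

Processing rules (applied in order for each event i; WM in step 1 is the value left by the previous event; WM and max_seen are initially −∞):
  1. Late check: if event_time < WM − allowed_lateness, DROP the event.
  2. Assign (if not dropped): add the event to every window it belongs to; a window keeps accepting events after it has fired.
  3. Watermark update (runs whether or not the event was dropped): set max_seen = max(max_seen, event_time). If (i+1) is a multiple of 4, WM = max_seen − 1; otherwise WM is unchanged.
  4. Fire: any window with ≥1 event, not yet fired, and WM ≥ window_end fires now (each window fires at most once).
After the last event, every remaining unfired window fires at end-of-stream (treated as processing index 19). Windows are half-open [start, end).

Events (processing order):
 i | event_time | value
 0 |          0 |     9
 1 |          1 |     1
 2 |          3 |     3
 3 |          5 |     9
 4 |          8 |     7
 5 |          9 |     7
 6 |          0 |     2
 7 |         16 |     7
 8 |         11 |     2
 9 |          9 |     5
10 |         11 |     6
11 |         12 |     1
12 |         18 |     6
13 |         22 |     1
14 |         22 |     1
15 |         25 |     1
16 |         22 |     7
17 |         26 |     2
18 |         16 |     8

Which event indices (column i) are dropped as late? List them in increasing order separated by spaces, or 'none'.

i=0 t=0 v=9: → [0,6); WM=−∞
i=1 t=1 v=1: → [0,7); WM=−∞
i=2 t=3 v=3: → [0,9); WM=−∞
i=3 t=5 v=9: → [0,11); WM=4
i=4 t=8 v=7: → [0,14); WM=4
i=5 t=9 v=7: → [0,15); WM=4
i=6 t=0 v=2: DROP (t<4-2); WM=4
i=7 t=16 v=7: → [16,22); WM=15
i=8 t=11 v=2: DROP (t<15-2); WM=15
i=9 t=9 v=5: DROP (t<15-2); WM=15
i=10 t=11 v=6: DROP (t<15-2); WM=15
i=11 t=12 v=1: DROP (t<15-2); WM=15
i=12 t=18 v=6: → [16,24); WM=15
i=13 t=22 v=1: → [16,28); WM=15
i=14 t=22 v=1: → [16,28); WM=15
i=15 t=25 v=1: → [16,31); WM=24
i=16 t=22 v=7: → [16,31); WM=24
i=17 t=26 v=2: → [16,32); WM=24
i=18 t=16 v=8: DROP (t<24-2); WM=24

6 8 9 10 11 18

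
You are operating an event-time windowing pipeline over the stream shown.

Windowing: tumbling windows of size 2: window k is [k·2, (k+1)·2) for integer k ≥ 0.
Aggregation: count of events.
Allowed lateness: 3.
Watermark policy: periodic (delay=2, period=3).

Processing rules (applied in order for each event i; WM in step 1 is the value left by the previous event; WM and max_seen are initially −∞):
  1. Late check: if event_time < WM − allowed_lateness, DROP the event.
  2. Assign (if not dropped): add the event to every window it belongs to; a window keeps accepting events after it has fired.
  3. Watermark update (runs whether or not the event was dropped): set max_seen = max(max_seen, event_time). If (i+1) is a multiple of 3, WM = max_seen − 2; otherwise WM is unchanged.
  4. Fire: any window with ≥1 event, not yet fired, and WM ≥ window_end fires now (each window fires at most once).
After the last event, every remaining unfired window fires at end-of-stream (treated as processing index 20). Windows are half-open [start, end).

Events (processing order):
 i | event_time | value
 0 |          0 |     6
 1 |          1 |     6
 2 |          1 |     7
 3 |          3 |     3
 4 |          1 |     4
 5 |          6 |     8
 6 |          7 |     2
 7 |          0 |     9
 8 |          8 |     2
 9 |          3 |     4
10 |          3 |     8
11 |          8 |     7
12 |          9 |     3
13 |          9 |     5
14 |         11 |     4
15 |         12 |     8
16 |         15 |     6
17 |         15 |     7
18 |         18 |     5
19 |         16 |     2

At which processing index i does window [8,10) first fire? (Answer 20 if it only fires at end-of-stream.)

i=0 t=0 v=6: → [0,2); WM=−∞
i=1 t=1 v=6: → [0,2); WM=−∞
i=2 t=1 v=7: → [0,2); WM=-1
i=3 t=3 v=3: → [2,4); WM=-1
i=4 t=1 v=4: → [0,2); WM=-1
i=5 t=6 v=8: → [6,8); WM=4; [0,2) fires=4 [2,4) fires=1
i=6 t=7 v=2: → [6,8); WM=4
i=7 t=0 v=9: DROP (t<4-3); WM=4
i=8 t=8 v=2: → [8,10); WM=6
i=9 t=3 v=4: → [2,4); WM=6
i=10 t=3 v=8: → [2,4); WM=6
i=11 t=8 v=7: → [8,10); WM=6
i=12 t=9 v=3: → [8,10); WM=6
i=13 t=9 v=5: → [8,10); WM=6
i=14 t=11 v=4: → [10,12); WM=9; [6,8) fires=2
i=15 t=12 v=8: → [12,14); WM=9
i=16 t=15 v=6: → [14,16); WM=9
i=17 t=15 v=7: → [14,16); WM=13; [8,10) fires=4 [10,12) fires=1
i=18 t=18 v=5: → [18,20); WM=13
i=19 t=16 v=2: → [16,18); WM=13

17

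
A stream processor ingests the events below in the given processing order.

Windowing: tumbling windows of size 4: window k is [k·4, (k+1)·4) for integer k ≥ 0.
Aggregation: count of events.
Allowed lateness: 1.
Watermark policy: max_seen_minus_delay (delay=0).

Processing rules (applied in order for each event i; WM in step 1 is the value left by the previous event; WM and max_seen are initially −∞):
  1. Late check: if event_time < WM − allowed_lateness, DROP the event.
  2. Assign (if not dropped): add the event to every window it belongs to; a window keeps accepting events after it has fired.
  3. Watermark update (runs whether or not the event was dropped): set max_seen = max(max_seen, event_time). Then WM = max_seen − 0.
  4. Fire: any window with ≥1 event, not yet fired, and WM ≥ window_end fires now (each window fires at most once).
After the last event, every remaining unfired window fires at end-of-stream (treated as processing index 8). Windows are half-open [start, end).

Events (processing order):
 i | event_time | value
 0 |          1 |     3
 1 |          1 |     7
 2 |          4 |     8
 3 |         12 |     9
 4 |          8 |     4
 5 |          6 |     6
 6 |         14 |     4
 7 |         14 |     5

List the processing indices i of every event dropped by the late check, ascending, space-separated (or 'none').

i=0 t=1 v=3: → [0,4); WM=1
i=1 t=1 v=7: → [0,4); WM=1
i=2 t=4 v=8: → [4,8); WM=4; [0,4) fires=2
i=3 t=12 v=9: → [12,16); WM=12; [4,8) fires=1
i=4 t=8 v=4: DROP (t<12-1); WM=12
i=5 t=6 v=6: DROP (t<12-1); WM=12
i=6 t=14 v=4: → [12,16); WM=14
i=7 t=14 v=5: → [12,16); WM=14

4 5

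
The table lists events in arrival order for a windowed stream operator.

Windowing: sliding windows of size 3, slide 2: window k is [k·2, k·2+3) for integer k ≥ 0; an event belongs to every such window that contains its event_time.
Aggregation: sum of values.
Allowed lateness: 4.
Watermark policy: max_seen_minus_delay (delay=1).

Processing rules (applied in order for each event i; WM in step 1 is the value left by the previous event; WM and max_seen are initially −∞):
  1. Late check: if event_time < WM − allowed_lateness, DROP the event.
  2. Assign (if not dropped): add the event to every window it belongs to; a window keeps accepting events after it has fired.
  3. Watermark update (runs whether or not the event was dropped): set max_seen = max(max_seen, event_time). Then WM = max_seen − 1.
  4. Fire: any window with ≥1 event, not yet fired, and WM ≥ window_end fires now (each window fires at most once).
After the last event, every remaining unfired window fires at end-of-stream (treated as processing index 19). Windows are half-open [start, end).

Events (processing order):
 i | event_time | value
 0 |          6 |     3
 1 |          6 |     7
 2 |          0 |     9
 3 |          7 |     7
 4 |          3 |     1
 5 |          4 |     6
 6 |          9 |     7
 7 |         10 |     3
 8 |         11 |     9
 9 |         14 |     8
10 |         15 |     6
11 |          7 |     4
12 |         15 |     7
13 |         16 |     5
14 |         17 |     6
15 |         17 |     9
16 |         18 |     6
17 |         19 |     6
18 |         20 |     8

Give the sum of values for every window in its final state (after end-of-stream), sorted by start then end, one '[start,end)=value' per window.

[2,5)=7 [4,7)=16 [6,9)=17 [8,11)=10 [10,13)=12 [12,15)=8 [14,17)=26 [16,19)=26 [18,21)=20 [20,23)=8

i=0 t=6 v=3: → [6,9),[4,7); WM=5
i=1 t=6 v=7: → [6,9),[4,7); WM=5
i=2 t=0 v=9: DROP (t<5-4); WM=5
i=3 t=7 v=7: → [6,9); WM=6
i=4 t=3 v=1: → [2,5); WM=6; [2,5) fires=1
i=5 t=4 v=6: → [4,7),[2,5); WM=6
i=6 t=9 v=7: → [8,11); WM=8; [4,7) fires=16
i=7 t=10 v=3: → [10,13),[8,11); WM=9; [6,9) fires=17
i=8 t=11 v=9: → [10,13); WM=10
i=9 t=14 v=8: → [14,17),[12,15); WM=13; [8,11) fires=10 [10,13) fires=12
i=10 t=15 v=6: → [14,17); WM=14
i=11 t=7 v=4: DROP (t<14-4); WM=14
i=12 t=15 v=7: → [14,17); WM=14
i=13 t=16 v=5: → [16,19),[14,17); WM=15; [12,15) fires=8
i=14 t=17 v=6: → [16,19); WM=16
i=15 t=17 v=9: → [16,19); WM=16
i=16 t=18 v=6: → [18,21),[16,19); WM=17; [14,17) fires=26
i=17 t=19 v=6: → [18,21); WM=18
i=18 t=20 v=8: → [20,23),[18,21); WM=19; [16,19) fires=26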